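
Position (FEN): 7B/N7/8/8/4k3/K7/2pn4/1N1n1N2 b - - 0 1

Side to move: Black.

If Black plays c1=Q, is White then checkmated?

After c1=Q: white king on a3; in check: yes, from the black queen on c1.
White has 4 legal replies: Kb4, Ka4, Ka2, Bb2.
In check but a legal move exists → not checkmate.

no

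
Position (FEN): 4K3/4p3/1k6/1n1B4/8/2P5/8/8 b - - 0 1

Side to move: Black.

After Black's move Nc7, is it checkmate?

no

After Nc7: white king on e8; in check: yes, from the black knight on c7.
White has 5 legal replies: Kf8, Kd8, Kf7, Kxe7, Kd7.
In check but a legal move exists → not checkmate.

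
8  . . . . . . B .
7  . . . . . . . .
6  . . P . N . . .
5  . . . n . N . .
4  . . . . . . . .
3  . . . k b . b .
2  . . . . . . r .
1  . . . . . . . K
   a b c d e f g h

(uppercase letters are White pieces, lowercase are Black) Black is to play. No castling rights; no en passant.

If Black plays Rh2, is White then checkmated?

After Rh2: white king on h1; in check: yes, from the black rook on h2.
King squares — g1: attacked by Be3; g2: attacked by Rh2; h2: attacked by Bg3.
White has no legal moves → checkmate.

yes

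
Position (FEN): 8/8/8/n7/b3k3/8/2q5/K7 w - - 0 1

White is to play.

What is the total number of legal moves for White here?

0

White to move; king on a1.
In check: no.
Legal moves: none.
Count: 0.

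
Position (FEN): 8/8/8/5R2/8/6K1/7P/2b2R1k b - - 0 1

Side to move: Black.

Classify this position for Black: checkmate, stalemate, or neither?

checkmate

Black to move; black king on h1.
In check: yes, from the white rook on f1.
King squares — g1: attacked by Rf1; g2: attacked by Kg3; h2: attacked by Kg3.
Legal moves for Black: none.
In check with no legal moves → checkmate.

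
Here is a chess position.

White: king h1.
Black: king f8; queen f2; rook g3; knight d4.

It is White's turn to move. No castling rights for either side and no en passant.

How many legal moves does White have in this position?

0

White to move; king on h1.
In check: no.
Legal moves: none.
Count: 0.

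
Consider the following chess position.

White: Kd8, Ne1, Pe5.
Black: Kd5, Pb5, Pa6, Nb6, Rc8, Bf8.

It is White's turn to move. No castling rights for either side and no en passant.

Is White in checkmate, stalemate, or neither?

checkmate

White to move; white king on d8.
In check: yes, from the black rook on c8.
King squares — c7: attacked by Rc8; d7: attacked by Nb6; e7: attacked by Bf8; c8: attacked by Nb6; e8: attacked by Rc8.
Legal moves for White: none.
In check with no legal moves → checkmate.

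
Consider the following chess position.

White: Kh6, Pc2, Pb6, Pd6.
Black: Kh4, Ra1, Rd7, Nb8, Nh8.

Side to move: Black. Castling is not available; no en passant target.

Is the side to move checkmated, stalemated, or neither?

neither

Black to move; black king on h4.
In check: no.
Legal moves for Black include: Nf7+, Ng6, Nc6, Na6, Rd8, Rh7+, Rg7, Rf7, Re7, Rc7, Rb7, Rda7, Rxd6+, Kg4, Kh3, Kg3, Ra8, Raa7, ... (list truncated; more exist).
Black has legal moves and is not in check → neither.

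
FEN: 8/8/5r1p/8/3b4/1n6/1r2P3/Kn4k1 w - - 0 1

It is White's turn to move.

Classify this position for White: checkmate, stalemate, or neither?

White to move; white king on a1.
In check: yes, from the black knight on b3.
King squares — b1: attacked by Rb2; a2: attacked by Rb2; b2: attacked by Bd4.
Legal moves for White: none.
In check with no legal moves → checkmate.

checkmate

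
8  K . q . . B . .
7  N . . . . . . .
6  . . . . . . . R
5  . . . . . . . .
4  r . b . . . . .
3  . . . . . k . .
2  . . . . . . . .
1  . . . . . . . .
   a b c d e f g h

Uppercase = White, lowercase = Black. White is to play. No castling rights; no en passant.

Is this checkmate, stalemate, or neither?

White to move; white king on a8.
In check: yes, from the black queen on c8.
King squares — a7: own knight; b7: attacked by Qc8; b8: attacked by Qc8.
Legal moves for White: none.
In check with no legal moves → checkmate.

checkmate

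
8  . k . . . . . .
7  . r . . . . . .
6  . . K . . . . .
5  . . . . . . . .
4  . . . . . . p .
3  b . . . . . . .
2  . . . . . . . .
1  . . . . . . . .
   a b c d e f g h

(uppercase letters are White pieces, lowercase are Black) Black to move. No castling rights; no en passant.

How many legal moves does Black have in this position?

Black to move; king on b8.
In check: no.
Legal moves: Kc8, Ka8, Ka7, Rh7, Rg7, Rf7, Re7, Rd7, Rc7+, Ra7, Rb6+, Rb5, Rb4, Rb3, Rb2, Rb1, Bf8, Be7, Bd6, Bc5, Bb4, Bb2, Bc1, g3.
Count: 24.

24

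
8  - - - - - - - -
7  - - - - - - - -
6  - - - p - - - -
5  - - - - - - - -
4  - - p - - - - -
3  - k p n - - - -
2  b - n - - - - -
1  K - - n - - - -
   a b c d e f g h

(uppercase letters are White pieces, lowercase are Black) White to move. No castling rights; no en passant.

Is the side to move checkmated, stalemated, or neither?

White to move; white king on a1.
In check: yes, from the black knight on c2.
King squares — b1: attacked by Ba2; a2: attacked by Kb3; b2: attacked by Nd1.
Legal moves for White: none.
In check with no legal moves → checkmate.

checkmate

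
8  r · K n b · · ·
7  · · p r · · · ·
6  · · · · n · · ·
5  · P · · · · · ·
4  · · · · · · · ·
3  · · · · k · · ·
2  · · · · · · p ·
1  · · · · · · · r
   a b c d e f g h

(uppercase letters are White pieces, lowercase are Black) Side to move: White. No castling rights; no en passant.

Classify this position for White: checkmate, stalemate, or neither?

White to move; white king on c8.
In check: yes, from the black rook on a8.
King squares — b7: attacked by Nd8; c7: attacked by Ne6; d7: attacked by Be8; b8: attacked by Ra8; d8: attacked by Ne6.
Legal moves for White: none.
In check with no legal moves → checkmate.

checkmate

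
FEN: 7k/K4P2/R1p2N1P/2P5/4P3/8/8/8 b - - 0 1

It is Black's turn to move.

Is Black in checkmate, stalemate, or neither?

Black to move; black king on h8.
In check: no.
King squares — g7: attacked by Ph6; h7: attacked by Nf6; g8: attacked by Nf6.
Legal moves for Black: none.
Not in check and no legal moves → stalemate.

stalemate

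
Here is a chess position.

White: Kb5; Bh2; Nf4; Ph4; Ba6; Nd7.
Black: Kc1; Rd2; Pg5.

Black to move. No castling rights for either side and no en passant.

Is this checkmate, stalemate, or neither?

Black to move; black king on c1.
In check: no.
Legal moves for Black include: Rxd7, Rd6, Rd5+, Rd4, Rd3, Rxh2, Rg2, Rf2, Re2, Rc2, Rb2+, Ra2, Rd1, Kc2, Kb2, Kd1, Kb1, gxh4, ... (list truncated; more exist).
Black has legal moves and is not in check → neither.

neither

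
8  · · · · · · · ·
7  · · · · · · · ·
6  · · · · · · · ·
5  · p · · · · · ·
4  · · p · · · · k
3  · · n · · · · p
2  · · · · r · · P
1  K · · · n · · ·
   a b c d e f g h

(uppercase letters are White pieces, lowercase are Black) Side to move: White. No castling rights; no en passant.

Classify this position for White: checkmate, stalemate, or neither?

White to move; white king on a1.
In check: no.
King squares — b1: attacked by Nc3; a2: attacked by Re2; b2: attacked by Re2.
Legal moves for White: none.
Not in check and no legal moves → stalemate.

stalemate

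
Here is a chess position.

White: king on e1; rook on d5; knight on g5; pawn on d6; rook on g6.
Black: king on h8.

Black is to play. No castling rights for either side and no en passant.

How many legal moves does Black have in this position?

Black to move; king on h8.
In check: no.
Legal moves: none.
Count: 0.

0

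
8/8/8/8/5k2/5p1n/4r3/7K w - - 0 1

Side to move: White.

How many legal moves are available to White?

White to move; king on h1.
In check: no.
Legal moves: none.
Count: 0.

0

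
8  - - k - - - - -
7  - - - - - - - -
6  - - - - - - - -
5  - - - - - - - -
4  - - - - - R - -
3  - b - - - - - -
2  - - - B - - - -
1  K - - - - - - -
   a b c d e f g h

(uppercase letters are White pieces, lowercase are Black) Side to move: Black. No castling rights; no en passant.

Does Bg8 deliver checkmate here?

no

After Bg8: white king on a1; in check: no.
White is not in check, so this cannot be checkmate.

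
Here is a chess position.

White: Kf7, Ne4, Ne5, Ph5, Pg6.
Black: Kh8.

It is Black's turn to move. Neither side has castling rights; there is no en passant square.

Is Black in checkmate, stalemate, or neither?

stalemate

Black to move; black king on h8.
In check: no.
King squares — g7: attacked by Kf7; h7: attacked by Pg6; g8: attacked by Kf7.
Legal moves for Black: none.
Not in check and no legal moves → stalemate.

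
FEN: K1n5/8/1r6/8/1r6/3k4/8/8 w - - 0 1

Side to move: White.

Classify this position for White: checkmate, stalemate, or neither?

White to move; white king on a8.
In check: no.
King squares — a7: attacked by Nc8; b7: attacked by Rb6; b8: attacked by Rb6.
Legal moves for White: none.
Not in check and no legal moves → stalemate.

stalemate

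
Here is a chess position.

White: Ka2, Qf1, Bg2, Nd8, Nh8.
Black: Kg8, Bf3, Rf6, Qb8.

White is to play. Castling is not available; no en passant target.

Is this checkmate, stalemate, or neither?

White to move; white king on a2.
In check: no.
Legal moves for White include: Nhf7, Ng6, Ndf7, Nb7, Ne6, Nc6, Bh3, Bxf3, Bh1, Ka3, Ka1, Qa6, Qb5, Qc4+, Qxf3, Qd3, Qf2, Qe2, ... (list truncated; more exist).
White has legal moves and is not in check → neither.

neither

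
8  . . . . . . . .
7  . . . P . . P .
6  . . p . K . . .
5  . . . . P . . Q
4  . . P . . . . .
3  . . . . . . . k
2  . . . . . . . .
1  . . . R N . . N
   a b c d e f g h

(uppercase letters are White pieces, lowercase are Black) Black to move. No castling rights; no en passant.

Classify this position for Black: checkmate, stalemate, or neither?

checkmate

Black to move; black king on h3.
In check: yes, from the white queen on h5.
King squares — g2: attacked by Ne1; h2: attacked by Qh5; g3: attacked by Nh1; g4: attacked by Qh5; h4: attacked by Qh5.
Legal moves for Black: none.
In check with no legal moves → checkmate.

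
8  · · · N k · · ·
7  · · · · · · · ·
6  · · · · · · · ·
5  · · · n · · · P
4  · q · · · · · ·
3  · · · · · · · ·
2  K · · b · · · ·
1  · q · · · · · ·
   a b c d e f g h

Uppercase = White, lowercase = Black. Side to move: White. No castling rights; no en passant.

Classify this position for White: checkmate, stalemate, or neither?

White to move; white king on a2.
In check: yes, from the black queen on b1.
King squares — a1: attacked by Qb1; b1: attacked by Qb4; b2: attacked by Qb1; a3: attacked by Qb4; b3: attacked by Qb1.
Legal moves for White: none.
In check with no legal moves → checkmate.

checkmate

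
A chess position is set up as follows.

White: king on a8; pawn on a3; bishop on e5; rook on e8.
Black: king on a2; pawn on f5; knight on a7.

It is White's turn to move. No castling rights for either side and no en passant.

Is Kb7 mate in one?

no

After Kb7: black king on a2; in check: no.
Black is not in check, so this cannot be checkmate.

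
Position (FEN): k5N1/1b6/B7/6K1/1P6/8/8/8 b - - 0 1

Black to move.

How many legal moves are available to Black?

10

Black to move; king on a8.
In check: no.
Legal moves: Kb8, Ka7, Bc8, Bc6, Bxa6, Bd5, Be4, Bf3, Bg2, Bh1.
Count: 10.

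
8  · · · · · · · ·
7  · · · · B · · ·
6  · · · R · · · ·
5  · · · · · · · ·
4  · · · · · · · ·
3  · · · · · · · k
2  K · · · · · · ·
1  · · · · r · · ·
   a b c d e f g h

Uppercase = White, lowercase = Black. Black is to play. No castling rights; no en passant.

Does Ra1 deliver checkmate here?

no

After Ra1: white king on a2; in check: yes, from the black rook on a1.
White has 3 legal replies: Kb3, Kb2, Kxa1.
In check but a legal move exists → not checkmate.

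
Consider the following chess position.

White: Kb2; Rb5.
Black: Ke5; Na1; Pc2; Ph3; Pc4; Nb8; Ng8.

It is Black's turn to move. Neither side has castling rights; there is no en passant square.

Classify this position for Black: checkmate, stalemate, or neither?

neither

Black to move; black king on e5.
In check: yes, from the white rook on b5.
King squares — d4: available; e4: available; f4: available; d5: attacked by Rb5; f5: attacked by Rb5; d6: available; e6: available; f6: available.
Legal moves for Black: Kf6, Ke6, Kd6, Kf4, Ke4, Kd4.
Black is in check but has 6 legal moves → neither.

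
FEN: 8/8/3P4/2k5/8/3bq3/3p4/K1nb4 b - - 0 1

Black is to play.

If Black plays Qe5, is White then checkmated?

yes

After Qe5: white king on a1; in check: yes, from the black queen on e5.
King squares — b1: attacked by Bd3; a2: attacked by Nc1; b2: attacked by Qe5.
White has no legal moves → checkmate.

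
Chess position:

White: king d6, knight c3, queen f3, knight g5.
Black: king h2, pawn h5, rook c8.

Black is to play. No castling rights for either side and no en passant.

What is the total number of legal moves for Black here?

14

Black to move; king on h2.
In check: no.
Legal moves: Rh8, Rg8, Rf8, Re8, Rd8+, Rb8, Ra8, Rc7, Rc6+, Rc5, Rc4, Rxc3, Kg1, h4.
Count: 14.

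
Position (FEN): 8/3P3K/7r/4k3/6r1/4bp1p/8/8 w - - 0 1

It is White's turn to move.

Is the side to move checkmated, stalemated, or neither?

White to move; white king on h7.
In check: yes, from the black rook on h6.
King squares — g6: attacked by Rg4; h6: attacked by Be3; g7: attacked by Rg4; g8: attacked by Rg4; h8: attacked by Rh6.
Legal moves for White: none.
In check with no legal moves → checkmate.

checkmate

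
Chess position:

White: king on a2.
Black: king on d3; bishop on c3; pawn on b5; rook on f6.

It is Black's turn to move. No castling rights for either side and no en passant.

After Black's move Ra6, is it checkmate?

no

After Ra6: white king on a2; in check: yes, from the black rook on a6.
White has 2 legal replies: Kb3, Kb1.
In check but a legal move exists → not checkmate.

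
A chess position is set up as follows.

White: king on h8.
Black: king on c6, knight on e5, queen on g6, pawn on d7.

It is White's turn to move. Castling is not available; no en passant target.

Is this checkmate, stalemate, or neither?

stalemate

White to move; white king on h8.
In check: no.
King squares — g7: attacked by Qg6; h7: attacked by Qg6; g8: attacked by Qg6.
Legal moves for White: none.
Not in check and no legal moves → stalemate.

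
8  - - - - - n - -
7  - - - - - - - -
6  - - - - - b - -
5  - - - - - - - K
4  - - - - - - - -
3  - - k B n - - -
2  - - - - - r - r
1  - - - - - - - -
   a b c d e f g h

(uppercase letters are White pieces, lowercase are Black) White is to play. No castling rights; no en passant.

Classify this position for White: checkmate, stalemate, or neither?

checkmate

White to move; white king on h5.
In check: yes, from the black rook on h2.
King squares — g4: attacked by Ne3; h4: attacked by Rh2; g5: attacked by Bf6; g6: attacked by Nf8; h6: attacked by Rh2.
Legal moves for White: none.
In check with no legal moves → checkmate.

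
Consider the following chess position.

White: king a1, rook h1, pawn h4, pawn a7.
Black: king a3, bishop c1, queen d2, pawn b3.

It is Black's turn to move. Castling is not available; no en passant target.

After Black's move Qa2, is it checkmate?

yes

After Qa2: white king on a1; in check: yes, from the black queen on a2.
King squares — b1: attacked by Qa2; a2: attacked by Ka3; b2: attacked by Bc1.
White has no legal moves → checkmate.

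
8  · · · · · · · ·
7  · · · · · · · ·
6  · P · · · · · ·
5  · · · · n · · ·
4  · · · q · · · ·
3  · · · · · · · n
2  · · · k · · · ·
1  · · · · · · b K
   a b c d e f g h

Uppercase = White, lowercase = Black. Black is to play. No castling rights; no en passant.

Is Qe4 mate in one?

After Qe4: white king on h1; in check: yes, from the black queen on e4.
King squares — g1: attacked by Nh3; g2: attacked by Qe4; h2: attacked by Bg1.
White has no legal moves → checkmate.

yes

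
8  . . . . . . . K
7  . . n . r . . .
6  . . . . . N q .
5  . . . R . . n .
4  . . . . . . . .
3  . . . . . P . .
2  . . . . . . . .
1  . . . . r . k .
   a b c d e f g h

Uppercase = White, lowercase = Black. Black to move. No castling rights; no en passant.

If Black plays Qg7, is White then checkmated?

yes

After Qg7: white king on h8; in check: yes, from the black queen on g7.
King squares — g7: attacked by Re7; h7: attacked by Ng5; g8: attacked by Qg7.
White has no legal moves → checkmate.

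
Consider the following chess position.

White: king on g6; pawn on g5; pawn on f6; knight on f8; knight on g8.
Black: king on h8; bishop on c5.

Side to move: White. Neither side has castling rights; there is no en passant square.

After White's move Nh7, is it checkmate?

no

After Nh7: black king on h8; in check: no.
Black is not in check, so this cannot be checkmate.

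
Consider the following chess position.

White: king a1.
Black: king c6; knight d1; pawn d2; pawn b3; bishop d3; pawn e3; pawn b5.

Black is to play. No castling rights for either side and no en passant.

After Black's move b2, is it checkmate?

no

After b2: white king on a1; in check: yes, from the black pawn on b2.
White has 1 legal reply: Ka2.
In check but a legal move exists → not checkmate.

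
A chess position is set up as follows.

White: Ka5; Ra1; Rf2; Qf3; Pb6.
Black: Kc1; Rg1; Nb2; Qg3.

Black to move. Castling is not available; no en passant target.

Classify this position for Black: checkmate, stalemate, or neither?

checkmate

Black to move; black king on c1.
In check: yes, from the white rook on a1.
King squares — b1: attacked by Ra1; d1: attacked by Ra1; b2: own knight; c2: attacked by Rf2; d2: attacked by Rf2.
Legal moves for Black: none.
In check with no legal moves → checkmate.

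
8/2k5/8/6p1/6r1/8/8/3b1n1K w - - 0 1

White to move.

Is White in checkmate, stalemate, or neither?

White to move; white king on h1.
In check: no.
King squares — g1: attacked by Rg4; g2: attacked by Rg4; h2: attacked by Nf1.
Legal moves for White: none.
Not in check and no legal moves → stalemate.

stalemate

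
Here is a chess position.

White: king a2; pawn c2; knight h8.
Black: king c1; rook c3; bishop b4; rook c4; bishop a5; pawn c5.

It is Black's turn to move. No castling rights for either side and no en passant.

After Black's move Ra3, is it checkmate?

After Ra3: white king on a2; in check: yes, from the black rook on a3.
King squares — a1: attacked by Ra3; b1: attacked by Kc1; b2: attacked by Kc1; a3: attacked by Bb4; b3: attacked by Ra3.
White has no legal moves → checkmate.

yes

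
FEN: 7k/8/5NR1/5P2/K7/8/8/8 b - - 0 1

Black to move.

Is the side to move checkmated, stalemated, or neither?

Black to move; black king on h8.
In check: no.
King squares — g7: attacked by Rg6; h7: attacked by Nf6; g8: attacked by Nf6.
Legal moves for Black: none.
Not in check and no legal moves → stalemate.

stalemate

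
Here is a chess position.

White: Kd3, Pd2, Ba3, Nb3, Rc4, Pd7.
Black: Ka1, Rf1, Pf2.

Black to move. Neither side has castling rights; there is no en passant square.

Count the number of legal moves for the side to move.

2

Black to move; king on a1.
In check: yes, from the white knight on b3.
Legal moves: Ka2, Kb1.
Count: 2.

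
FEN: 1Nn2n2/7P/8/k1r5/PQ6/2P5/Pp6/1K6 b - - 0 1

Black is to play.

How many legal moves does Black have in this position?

0

Black to move; king on a5.
In check: yes, from the white queen on b4.
Legal moves: none.
Count: 0.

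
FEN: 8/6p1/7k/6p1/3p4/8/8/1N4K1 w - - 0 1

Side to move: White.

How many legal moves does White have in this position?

8

White to move; king on g1.
In check: no.
Legal moves: Kh2, Kg2, Kf2, Kh1, Kf1, Nc3, Na3, Nd2.
Count: 8.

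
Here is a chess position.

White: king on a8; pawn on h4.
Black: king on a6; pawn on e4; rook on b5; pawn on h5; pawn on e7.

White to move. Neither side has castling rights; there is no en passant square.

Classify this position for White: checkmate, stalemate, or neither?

White to move; white king on a8.
In check: no.
King squares — a7: attacked by Ka6; b7: attacked by Rb5; b8: attacked by Rb5.
Legal moves for White: none.
Not in check and no legal moves → stalemate.

stalemate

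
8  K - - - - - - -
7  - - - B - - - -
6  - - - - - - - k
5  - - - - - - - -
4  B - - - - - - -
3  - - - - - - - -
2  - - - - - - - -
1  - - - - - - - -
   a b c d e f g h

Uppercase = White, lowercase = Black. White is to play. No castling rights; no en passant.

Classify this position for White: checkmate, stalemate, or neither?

neither

White to move; white king on a8.
In check: no.
Legal moves for White: Kb8, Kb7, Ka7, Be8, Bc8, Be6, Bdc6, Bf5, Bdb5, Bg4, Bh3, Bac6, Bab5, Bb3, Bc2, Bd1.
White has 16 legal moves and is not in check → neither.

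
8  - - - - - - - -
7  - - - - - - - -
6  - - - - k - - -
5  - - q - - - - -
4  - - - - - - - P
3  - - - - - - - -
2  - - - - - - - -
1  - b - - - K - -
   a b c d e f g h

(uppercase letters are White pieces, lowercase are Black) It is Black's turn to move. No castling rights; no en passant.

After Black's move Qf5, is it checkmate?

no

After Qf5: white king on f1; in check: yes, from the black queen on f5.
White has 4 legal replies: Kg2, Ke2, Kg1, Ke1.
In check but a legal move exists → not checkmate.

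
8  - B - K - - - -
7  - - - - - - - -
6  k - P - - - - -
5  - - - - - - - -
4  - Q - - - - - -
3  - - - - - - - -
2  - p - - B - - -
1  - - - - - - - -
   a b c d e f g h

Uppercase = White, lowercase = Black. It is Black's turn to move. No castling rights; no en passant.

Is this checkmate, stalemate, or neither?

Black to move; black king on a6.
In check: yes, from the white bishop on e2.
King squares — a5: attacked by Qb4; b5: attacked by Be2; b6: attacked by Qb4; a7: attacked by Bb8; b7: attacked by Qb4.
Legal moves for Black: none.
In check with no legal moves → checkmate.

checkmate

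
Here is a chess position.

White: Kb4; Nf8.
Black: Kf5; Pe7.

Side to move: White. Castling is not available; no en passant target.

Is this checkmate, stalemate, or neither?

neither

White to move; white king on b4.
In check: no.
Legal moves for White: Nh7, Nd7, Ng6, Ne6, Kc5, Kb5, Ka5, Kc4, Ka4, Kc3, Kb3, Ka3.
White has 12 legal moves and is not in check → neither.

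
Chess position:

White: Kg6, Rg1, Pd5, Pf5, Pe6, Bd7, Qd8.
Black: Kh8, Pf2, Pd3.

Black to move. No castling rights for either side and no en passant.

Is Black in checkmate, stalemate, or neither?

Black to move; black king on h8.
In check: yes, from the white queen on d8.
King squares — g7: attacked by Kg6; h7: attacked by Kg6; g8: attacked by Qd8.
Legal moves for Black: none.
In check with no legal moves → checkmate.

checkmate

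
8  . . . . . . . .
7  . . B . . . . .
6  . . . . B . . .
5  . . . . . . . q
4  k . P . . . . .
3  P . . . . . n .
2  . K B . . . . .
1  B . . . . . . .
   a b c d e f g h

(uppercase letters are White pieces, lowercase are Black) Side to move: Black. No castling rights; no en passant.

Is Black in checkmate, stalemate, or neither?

checkmate

Black to move; black king on a4.
In check: yes, from the white bishop on c2.
King squares — a3: attacked by Kb2; b3: attacked by Kb2; b4: attacked by Pa3; a5: attacked by Bc7; b5: attacked by Pc4.
Legal moves for Black: none.
In check with no legal moves → checkmate.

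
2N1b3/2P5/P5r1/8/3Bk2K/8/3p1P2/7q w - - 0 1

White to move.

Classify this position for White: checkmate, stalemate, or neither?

checkmate

White to move; white king on h4.
In check: yes, from the black queen on h1.
King squares — g3: attacked by Rg6; h3: attacked by Qh1; g4: attacked by Rg6; g5: attacked by Rg6; h5: attacked by Qh1.
Legal moves for White: none.
In check with no legal moves → checkmate.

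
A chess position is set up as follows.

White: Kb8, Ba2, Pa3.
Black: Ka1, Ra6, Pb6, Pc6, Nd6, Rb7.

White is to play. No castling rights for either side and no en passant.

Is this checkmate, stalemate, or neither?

White to move; white king on b8.
In check: yes, from the black rook on b7.
King squares — a7: attacked by Ra6; b7: attacked by Nd6; c7: attacked by Rb7; a8: attacked by Ra6; c8: attacked by Nd6.
Legal moves for White: none.
In check with no legal moves → checkmate.

checkmate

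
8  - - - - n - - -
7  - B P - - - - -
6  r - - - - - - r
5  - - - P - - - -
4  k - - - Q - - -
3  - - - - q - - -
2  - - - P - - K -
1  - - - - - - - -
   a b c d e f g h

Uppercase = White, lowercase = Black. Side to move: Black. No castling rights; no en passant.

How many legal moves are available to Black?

Black to move; king on a4.
In check: yes, from the white queen on e4.
Legal moves: Kb5, Ka5, Kb3, Ka3, Qxe4+, Qd4.
Count: 6.

6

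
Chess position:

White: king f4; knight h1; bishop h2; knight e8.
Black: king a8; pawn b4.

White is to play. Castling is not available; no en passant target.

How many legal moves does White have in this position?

White to move; king on f4.
In check: no.
Legal moves: Ng7, Nc7+, Nf6, Nd6, Kg5, Kf5, Ke5, Kg4, Ke4, Kg3, Kf3, Ke3, Bg3, Bg1, Ng3, Nf2.
Count: 16.

16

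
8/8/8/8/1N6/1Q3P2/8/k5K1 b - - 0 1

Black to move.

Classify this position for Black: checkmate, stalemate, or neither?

Black to move; black king on a1.
In check: no.
King squares — b1: attacked by Qb3; a2: attacked by Qb3; b2: attacked by Qb3.
Legal moves for Black: none.
Not in check and no legal moves → stalemate.

stalemate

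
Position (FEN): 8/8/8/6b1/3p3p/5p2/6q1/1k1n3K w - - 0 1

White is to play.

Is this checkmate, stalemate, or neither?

checkmate

White to move; white king on h1.
In check: yes, from the black queen on g2.
King squares — g1: attacked by Qg2; g2: attacked by Pf3; h2: attacked by Qg2.
Legal moves for White: none.
In check with no legal moves → checkmate.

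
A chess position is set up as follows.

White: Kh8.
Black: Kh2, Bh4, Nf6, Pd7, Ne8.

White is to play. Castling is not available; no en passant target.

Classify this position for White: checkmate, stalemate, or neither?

stalemate

White to move; white king on h8.
In check: no.
King squares — g7: attacked by Ne8; h7: attacked by Nf6; g8: attacked by Nf6.
Legal moves for White: none.
Not in check and no legal moves → stalemate.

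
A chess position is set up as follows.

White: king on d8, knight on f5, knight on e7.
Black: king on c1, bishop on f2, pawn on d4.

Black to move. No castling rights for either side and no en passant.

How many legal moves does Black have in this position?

Black to move; king on c1.
In check: no.
Legal moves: Bh4, Bg3, Be3, Bg1, Be1, Kd2, Kc2, Kb2, Kd1, Kb1, d3.
Count: 11.

11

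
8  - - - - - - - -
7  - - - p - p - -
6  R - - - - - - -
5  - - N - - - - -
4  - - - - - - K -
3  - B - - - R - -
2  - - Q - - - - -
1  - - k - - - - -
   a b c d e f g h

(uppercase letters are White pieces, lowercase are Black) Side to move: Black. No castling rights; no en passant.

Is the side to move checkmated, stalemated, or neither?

checkmate

Black to move; black king on c1.
In check: yes, from the white queen on c2.
King squares — b1: attacked by Qc2; d1: attacked by Qc2; b2: attacked by Qc2; c2: attacked by Bb3; d2: attacked by Qc2.
Legal moves for Black: none.
In check with no legal moves → checkmate.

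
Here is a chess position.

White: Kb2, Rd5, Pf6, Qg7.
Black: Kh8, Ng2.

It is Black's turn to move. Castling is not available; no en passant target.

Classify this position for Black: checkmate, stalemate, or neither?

checkmate

Black to move; black king on h8.
In check: yes, from the white queen on g7.
King squares — g7: attacked by Pf6; h7: attacked by Qg7; g8: attacked by Qg7.
Legal moves for Black: none.
In check with no legal moves → checkmate.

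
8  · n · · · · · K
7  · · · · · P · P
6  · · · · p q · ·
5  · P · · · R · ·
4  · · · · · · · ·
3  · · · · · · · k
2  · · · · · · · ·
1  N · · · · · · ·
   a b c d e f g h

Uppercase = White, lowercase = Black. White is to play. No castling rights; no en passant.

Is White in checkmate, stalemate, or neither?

White to move; white king on h8.
In check: yes, from the black queen on f6.
King squares — g7: attacked by Qf6; h7: own pawn; g8: available.
Legal moves for White: Kg8, Rxf6.
White is in check but has 2 legal moves → neither.

neither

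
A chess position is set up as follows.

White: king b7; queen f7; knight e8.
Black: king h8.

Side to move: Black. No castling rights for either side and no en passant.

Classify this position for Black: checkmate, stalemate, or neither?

Black to move; black king on h8.
In check: no.
King squares — g7: attacked by Qf7; h7: attacked by Qf7; g8: attacked by Qf7.
Legal moves for Black: none.
Not in check and no legal moves → stalemate.

stalemate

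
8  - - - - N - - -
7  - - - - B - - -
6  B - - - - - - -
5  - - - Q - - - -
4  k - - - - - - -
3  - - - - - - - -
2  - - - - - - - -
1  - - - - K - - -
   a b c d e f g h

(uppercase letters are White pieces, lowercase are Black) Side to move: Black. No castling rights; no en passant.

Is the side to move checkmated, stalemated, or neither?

Black to move; black king on a4.
In check: no.
King squares — a3: attacked by Be7; b3: attacked by Qd5; b4: attacked by Be7; a5: attacked by Qd5; b5: attacked by Qd5.
Legal moves for Black: none.
Not in check and no legal moves → stalemate.

stalemate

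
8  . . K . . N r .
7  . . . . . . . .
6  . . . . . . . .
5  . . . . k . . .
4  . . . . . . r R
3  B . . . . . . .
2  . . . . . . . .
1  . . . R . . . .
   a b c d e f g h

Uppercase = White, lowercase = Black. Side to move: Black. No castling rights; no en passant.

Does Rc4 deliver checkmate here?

After Rc4: white king on c8; in check: yes, from the black rook on c4.
White has 6 legal replies: Kd8, Kb8, Kd7, Kb7, Rxc4, Bc5.
In check but a legal move exists → not checkmate.

no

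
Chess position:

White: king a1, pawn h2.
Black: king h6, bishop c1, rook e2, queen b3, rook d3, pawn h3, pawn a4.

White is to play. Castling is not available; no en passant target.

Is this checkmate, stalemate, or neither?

White to move; white king on a1.
In check: no.
King squares — b1: attacked by Qb3; a2: attacked by Re2; b2: attacked by Bc1.
Legal moves for White: none.
Not in check and no legal moves → stalemate.

stalemate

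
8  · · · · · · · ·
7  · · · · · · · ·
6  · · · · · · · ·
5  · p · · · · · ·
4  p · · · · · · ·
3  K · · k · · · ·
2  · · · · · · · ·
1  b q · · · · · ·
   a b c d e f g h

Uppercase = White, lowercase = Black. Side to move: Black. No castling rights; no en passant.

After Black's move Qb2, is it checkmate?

After Qb2: white king on a3; in check: yes, from the black queen on b2.
King squares — a2: attacked by Qb2; b2: attacked by Ba1; b3: attacked by Qb2; a4: attacked by Pb5; b4: attacked by Qb2.
White has no legal moves → checkmate.

yes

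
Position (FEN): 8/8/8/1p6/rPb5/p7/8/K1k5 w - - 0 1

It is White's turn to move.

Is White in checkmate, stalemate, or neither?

White to move; white king on a1.
In check: no.
King squares — b1: attacked by Kc1; a2: attacked by Bc4; b2: attacked by Kc1.
Legal moves for White: none.
Not in check and no legal moves → stalemate.

stalemate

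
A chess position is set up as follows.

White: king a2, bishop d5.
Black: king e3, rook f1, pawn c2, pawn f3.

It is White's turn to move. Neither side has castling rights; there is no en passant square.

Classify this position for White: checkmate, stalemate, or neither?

neither

White to move; white king on a2.
In check: no.
Legal moves for White: Bg8, Ba8, Bf7, Bb7, Be6, Bc6, Be4, Bc4, Bxf3, Bb3, Kb3, Ka3, Kb2.
White has 13 legal moves and is not in check → neither.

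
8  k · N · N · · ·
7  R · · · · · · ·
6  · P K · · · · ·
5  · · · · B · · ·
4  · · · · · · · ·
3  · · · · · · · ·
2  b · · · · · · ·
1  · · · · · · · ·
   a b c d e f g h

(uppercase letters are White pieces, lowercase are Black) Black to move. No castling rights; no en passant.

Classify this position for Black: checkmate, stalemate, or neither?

Black to move; black king on a8.
In check: yes, from the white rook on a7.
King squares — a7: attacked by Pb6; b7: attacked by Kc6; b8: attacked by Be5.
Legal moves for Black: none.
In check with no legal moves → checkmate.

checkmate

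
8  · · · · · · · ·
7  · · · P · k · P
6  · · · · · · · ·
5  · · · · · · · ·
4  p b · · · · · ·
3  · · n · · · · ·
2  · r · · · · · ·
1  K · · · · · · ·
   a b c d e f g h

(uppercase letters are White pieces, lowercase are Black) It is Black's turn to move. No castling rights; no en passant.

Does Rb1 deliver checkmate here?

After Rb1: white king on a1; in check: yes, from the black rook on b1.
King squares — b1: attacked by Nc3; a2: attacked by Nc3; b2: attacked by Rb1.
White has no legal moves → checkmate.

yes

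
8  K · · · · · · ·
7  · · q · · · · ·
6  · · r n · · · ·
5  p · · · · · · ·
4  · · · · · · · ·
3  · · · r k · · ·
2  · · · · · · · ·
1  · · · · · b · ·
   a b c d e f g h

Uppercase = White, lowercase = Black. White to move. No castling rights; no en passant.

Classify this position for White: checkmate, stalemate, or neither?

White to move; white king on a8.
In check: no.
King squares — a7: attacked by Qc7; b7: attacked by Nd6; b8: attacked by Qc7.
Legal moves for White: none.
Not in check and no legal moves → stalemate.

stalemate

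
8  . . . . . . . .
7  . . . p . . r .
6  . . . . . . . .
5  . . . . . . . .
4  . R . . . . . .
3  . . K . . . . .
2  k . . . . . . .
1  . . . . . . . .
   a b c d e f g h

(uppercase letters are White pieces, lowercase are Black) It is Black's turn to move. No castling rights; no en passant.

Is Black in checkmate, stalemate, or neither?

Black to move; black king on a2.
In check: no.
Legal moves for Black: Rg8, Rh7, Rf7, Re7, Rg6, Rg5, Rg4, Rg3+, Rg2, Rg1, Ka3, Ka1, d6, d5.
Black has 14 legal moves and is not in check → neither.

neither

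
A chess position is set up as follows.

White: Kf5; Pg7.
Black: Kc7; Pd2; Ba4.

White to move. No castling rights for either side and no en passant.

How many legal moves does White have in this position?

12

White to move; king on f5.
In check: no.
Legal moves: Kg6, Kf6, Ke6, Kg5, Ke5, Kg4, Kf4, Ke4, g8=Q, g8=R, g8=B, g8=N.
Count: 12.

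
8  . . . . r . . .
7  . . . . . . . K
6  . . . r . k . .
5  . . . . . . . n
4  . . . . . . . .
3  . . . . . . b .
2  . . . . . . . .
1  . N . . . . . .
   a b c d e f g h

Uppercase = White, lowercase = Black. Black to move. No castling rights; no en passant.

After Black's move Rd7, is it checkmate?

After Rd7: white king on h7; in check: yes, from the black rook on d7.
White has 1 legal reply: Kh6.
In check but a legal move exists → not checkmate.

no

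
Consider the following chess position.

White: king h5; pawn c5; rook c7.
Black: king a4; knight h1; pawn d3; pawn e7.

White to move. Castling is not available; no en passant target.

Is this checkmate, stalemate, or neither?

neither

White to move; white king on h5.
In check: no.
Legal moves for White: Rc8, Rxe7, Rd7, Rb7, Ra7+, Rc6, Kh6, Kg6, Kg5, Kh4, Kg4, c6.
White has 12 legal moves and is not in check → neither.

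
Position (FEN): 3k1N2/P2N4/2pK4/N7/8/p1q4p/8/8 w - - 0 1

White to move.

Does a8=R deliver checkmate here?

yes

After a8=R: black king on d8; in check: yes, from the white rook on a8.
King squares — c7: attacked by Kd6; d7: attacked by Kd6; e7: attacked by Kd6; c8: attacked by Ra8; e8: attacked by Ra8.
Black has no legal moves → checkmate.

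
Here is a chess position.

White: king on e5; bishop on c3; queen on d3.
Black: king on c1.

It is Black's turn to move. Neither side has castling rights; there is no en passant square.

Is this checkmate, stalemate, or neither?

stalemate

Black to move; black king on c1.
In check: no.
King squares — b1: attacked by Qd3; d1: attacked by Qd3; b2: attacked by Bc3; c2: attacked by Qd3; d2: attacked by Bc3.
Legal moves for Black: none.
Not in check and no legal moves → stalemate.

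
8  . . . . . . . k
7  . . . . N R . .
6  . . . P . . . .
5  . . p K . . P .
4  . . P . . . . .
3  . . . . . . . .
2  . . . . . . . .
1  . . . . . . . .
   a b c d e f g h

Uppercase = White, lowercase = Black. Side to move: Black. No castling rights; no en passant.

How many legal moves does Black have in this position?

Black to move; king on h8.
In check: no.
Legal moves: none.
Count: 0.

0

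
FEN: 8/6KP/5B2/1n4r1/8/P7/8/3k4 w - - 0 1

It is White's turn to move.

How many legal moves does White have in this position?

5

White to move; king on g7.
In check: yes, from the black rook on g5.
Legal moves: Kh8, Kf8, Kf7, Kh6, Bxg5.
Count: 5.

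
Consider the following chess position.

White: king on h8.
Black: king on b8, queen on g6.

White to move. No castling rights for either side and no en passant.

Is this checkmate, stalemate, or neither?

White to move; white king on h8.
In check: no.
King squares — g7: attacked by Qg6; h7: attacked by Qg6; g8: attacked by Qg6.
Legal moves for White: none.
Not in check and no legal moves → stalemate.

stalemate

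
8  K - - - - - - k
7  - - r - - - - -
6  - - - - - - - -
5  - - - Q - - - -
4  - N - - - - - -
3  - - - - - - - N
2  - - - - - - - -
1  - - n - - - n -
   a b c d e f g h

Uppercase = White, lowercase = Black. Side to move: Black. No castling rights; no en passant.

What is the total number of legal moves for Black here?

22

Black to move; king on h8.
In check: no.
Legal moves: Kh7, Kg7, Rc8+, Rh7, Rg7, Rf7, Re7, Rd7, Rb7, Ra7+, Rc6, Rc5, Rc4, Rc3, Rc2, Nxh3, Nf3, Nge2, Nd3, Nb3, Nce2, Na2.
Count: 22.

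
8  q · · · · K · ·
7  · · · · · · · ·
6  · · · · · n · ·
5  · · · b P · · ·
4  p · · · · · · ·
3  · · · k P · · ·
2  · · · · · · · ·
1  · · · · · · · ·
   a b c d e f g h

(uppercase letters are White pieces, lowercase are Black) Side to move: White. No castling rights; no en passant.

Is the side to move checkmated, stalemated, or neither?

neither

White to move; white king on f8.
In check: yes, from the black queen on a8.
Legal moves for White: Kg7, Ke7.
White is in check but has 2 legal moves → neither.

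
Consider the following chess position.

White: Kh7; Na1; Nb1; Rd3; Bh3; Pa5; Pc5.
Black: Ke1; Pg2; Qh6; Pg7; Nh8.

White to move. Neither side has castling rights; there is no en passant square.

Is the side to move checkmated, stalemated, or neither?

White to move; white king on h7.
In check: yes, from the black queen on h6.
King squares — g6: attacked by Qh6; h6: attacked by Pg7; g7: attacked by Qh6; g8: available; h8: attacked by Qh6.
Legal moves for White: Kg8.
White is in check but has 1 legal move → neither.

neither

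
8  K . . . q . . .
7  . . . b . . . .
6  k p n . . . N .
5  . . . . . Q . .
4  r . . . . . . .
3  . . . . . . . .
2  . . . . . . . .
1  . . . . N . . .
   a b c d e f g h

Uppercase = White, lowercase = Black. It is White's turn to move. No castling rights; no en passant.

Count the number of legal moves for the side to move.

White to move; king on a8.
In check: yes, from the black queen on e8.
Legal moves: none.
Count: 0.

0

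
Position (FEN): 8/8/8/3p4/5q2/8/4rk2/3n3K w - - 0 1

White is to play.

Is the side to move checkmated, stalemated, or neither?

White to move; white king on h1.
In check: no.
King squares — g1: attacked by Kf2; g2: attacked by Kf2; h2: attacked by Qf4.
Legal moves for White: none.
Not in check and no legal moves → stalemate.

stalemate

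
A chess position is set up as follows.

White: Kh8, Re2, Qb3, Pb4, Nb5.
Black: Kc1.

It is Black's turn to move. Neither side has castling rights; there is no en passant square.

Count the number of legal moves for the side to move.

Black to move; king on c1.
In check: no.
Legal moves: none.
Count: 0.

0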